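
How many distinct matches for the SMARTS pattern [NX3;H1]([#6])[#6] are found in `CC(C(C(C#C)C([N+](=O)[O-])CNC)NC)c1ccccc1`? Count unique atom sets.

2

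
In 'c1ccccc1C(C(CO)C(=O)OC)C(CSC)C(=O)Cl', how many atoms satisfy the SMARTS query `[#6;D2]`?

7

Check the 21 heavy atoms by environment: 2× C (D2) → match; 5× C (D3) → no; 1× S (D2) → no; 2× C (D1) → no; 3× O (D1) → no; 1× Cl (D1) → no; 1× O (D2) → no; 1× c (aromatic, D3) → no; 5× c (aromatic, D2) → match.
Summing the matching environments: 2 + 5 = 7 matching atoms.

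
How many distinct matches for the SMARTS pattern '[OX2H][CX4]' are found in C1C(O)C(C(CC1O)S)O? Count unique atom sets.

[OX2H][CX4] is the SMARTS for an aliphatic alcohol: a hydroxyl oxygen bound to an sp3 (X4) carbon.
The molecule carries 3 separate instances of a hydroxyl group (-OH) meeting every constraint; each maps to a distinct set of atoms, giving 3 matches.

3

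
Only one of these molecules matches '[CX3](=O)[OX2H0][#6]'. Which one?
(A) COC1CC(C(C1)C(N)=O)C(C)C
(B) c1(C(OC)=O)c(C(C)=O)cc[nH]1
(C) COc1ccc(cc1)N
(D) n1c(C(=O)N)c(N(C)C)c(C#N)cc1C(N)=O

B

[CX3](=O)[OX2H0][#6] describes a carbonyl carbon bonded to an oxygen that is itself bonded to carbon (no H on that O) (an ester).
(A) has a methoxy ether (-OCH3) but the ether oxygen is not adjacent to a C=O carbon.
(B) contains a methyl-ester group (-C(=O)OCH3), which satisfies every atom and bond constraint.
(C) has a methoxy ether (-OCH3) but the ether oxygen is not adjacent to a C=O carbon.
(D) has a primary amide (-C(=O)NH2) but the carbonyl is bonded to N, not to an O-C linkage.
So the answer is (B).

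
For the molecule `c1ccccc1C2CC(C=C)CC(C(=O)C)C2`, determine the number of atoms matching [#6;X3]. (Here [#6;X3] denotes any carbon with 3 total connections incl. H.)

9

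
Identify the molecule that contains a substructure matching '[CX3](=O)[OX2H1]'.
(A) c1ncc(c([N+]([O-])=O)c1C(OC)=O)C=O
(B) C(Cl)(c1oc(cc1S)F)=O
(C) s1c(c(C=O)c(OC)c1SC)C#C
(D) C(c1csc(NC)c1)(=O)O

D

[CX3](=O)[OX2H1] describes an sp2 carbon double-bonded to O and single-bonded to an -OH oxygen (a carboxylic acid).
(A) has an aldehyde (-CHO) but there is no singly-bonded oxygen on the carbonyl carbon.
(B) has an acyl chloride (-C(=O)Cl) but the carbonyl is bonded to Cl, not to an -OH oxygen.
(C) has an aldehyde (-CHO) but there is no singly-bonded oxygen on the carbonyl carbon.
(D) contains a carboxylic acid group (-C(=O)OH), which satisfies every atom and bond constraint.
So the answer is (D).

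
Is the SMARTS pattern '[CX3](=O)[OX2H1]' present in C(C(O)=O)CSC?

Yes

The pattern [CX3](=O)[OX2H1] describes an sp2 carbon double-bonded to O and single-bonded to an -OH oxygen — a carboxylic acid.
The molecule carries a carboxylic acid group (-C(=O)OH), whose atoms satisfy every constraint of the query, so the pattern matches.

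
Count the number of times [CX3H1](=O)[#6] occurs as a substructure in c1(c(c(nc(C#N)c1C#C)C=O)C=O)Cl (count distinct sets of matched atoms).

2

[CX3H1](=O)[#6] is the SMARTS for an aldehyde: an sp2 carbon with one H, double-bonded to O and single-bonded to carbon.
The molecule carries 2 separate instances of an aldehyde (-CHO) meeting every constraint; each maps to a distinct set of atoms, giving 2 matches.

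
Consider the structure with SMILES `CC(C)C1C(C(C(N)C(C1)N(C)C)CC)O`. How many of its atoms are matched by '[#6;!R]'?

The query [#6;!R] means: carbon not in any ring.
Check the 16 heavy atoms by environment: 6× C (in 6-ring) → no; 1× O (acyclic) → no; 7× C (acyclic) → match; 2× N (acyclic) → no.
That gives 7 matching atoms.

7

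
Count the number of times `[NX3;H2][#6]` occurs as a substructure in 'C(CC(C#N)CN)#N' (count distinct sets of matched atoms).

[NX3;H2][#6] is the SMARTS for a primary amine: a trivalent nitrogen with two H attached to carbon.
Exactly one fragment in the molecule meets all constraints, giving 1 match.

1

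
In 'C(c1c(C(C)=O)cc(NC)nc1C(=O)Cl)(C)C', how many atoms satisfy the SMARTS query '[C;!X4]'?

The query [C;!X4] means: aliphatic carbon that does not have four total connections.
Check the 17 heavy atoms by environment: 1× n (aromatic, X2) → no; 5× c (aromatic, X3) → no; 1× N (X3) → no; 5× C (X4) → no; 2× C (X3) → match; 2× O (X1) → no; 1× Cl (X1) → no.
That gives 2 matching atoms.

2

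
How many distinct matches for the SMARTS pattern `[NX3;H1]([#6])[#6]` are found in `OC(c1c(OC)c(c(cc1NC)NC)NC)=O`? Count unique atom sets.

3

[NX3;H1]([#6])[#6] is the SMARTS for a secondary amine: a trivalent nitrogen with one H, bonded to two carbons.
The molecule carries 3 separate instances of an N-methylamino group (-NHCH3) meeting every constraint; each maps to a distinct set of atoms, giving 3 matches.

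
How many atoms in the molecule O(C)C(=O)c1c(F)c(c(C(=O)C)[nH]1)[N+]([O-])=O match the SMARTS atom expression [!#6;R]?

1

The query [!#6;R] means: non-carbon atom that is part of a ring.
Check the 16 heavy atoms by environment: 1× n (aromatic, in 5-ring) → match; 4× c (aromatic, in 5-ring) → no; 1× F (acyclic) → no; 4× C (acyclic) → no; 4× O (acyclic) → no; 1× N (charge +1, acyclic) → no; 1× O (charge -1, acyclic) → no.
That gives 1 matching atom.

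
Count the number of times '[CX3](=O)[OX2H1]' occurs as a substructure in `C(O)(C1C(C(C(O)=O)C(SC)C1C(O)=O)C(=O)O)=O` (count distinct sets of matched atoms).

4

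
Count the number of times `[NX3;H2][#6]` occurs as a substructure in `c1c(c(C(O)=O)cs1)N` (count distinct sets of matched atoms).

1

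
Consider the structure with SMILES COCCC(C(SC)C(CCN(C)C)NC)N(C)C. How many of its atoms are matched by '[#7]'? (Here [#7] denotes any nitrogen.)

3

Check the 19 heavy atoms by environment: 14× C → no; 3× N → match; 1× O → no; 1× S → no.
That gives 3 matching atoms.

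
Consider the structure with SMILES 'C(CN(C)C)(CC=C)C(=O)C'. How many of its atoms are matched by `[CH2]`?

3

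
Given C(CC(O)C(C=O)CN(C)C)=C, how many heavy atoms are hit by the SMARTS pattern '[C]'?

9

Check the 12 heavy atoms by environment: 9× C → match; 2× O → no; 1× N → no.
That gives 9 matching atoms.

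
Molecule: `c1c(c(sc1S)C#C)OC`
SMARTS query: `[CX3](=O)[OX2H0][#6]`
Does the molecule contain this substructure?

No

The pattern [CX3](=O)[OX2H0][#6] describes a carbonyl carbon bonded to an oxygen that is itself bonded to carbon (no H on that O) — an ester.
The closest candidate here is a methoxy ether (-OCH3), but the ether oxygen is not adjacent to a C=O carbon. No other fragment satisfies the full query, so there is no match.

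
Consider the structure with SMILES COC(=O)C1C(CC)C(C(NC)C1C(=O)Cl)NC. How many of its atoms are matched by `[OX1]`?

2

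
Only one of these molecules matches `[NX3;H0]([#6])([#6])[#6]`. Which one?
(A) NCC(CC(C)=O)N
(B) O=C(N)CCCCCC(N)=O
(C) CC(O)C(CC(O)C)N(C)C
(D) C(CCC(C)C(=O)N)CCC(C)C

[NX3;H0]([#6])([#6])[#6] describes a trivalent nitrogen with no H, bonded to three carbons (a tertiary amine).
(A) has a primary amino group (-NH2) but the nitrogen has H2, not H0 with three carbons.
(B) has a primary amide (-C(=O)NH2) but the amide nitrogen has H2 and only one carbon neighbour.
(C) contains a dimethylamino group (-N(CH3)2), which satisfies every atom and bond constraint.
(D) has a primary amide (-C(=O)NH2) but the amide nitrogen has H2 and only one carbon neighbour.
So the answer is (C).

C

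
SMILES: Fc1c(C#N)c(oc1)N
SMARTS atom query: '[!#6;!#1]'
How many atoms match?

Check the 9 heavy atoms by environment: 1× o (aromatic) → match; 4× c (aromatic) → no; 1× F → match; 1× C → no; 2× N → match.
Summing the matching environments: 1 + 1 + 2 = 4 matching atoms.

4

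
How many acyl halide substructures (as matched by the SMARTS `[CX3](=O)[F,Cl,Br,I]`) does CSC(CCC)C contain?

0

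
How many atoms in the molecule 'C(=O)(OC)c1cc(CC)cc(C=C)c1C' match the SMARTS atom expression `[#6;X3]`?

Check the 15 heavy atoms by environment: 6× c (aromatic, X3) → match; 3× C (X3) → match; 1× O (X1) → no; 1× O (X2) → no; 4× C (X4) → no.
Summing the matching environments: 6 + 3 = 9 matching atoms.

9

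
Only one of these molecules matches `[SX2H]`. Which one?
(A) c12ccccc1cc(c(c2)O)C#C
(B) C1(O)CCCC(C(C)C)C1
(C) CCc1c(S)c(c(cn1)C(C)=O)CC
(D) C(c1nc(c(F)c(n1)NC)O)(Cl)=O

[SX2H] describes an aliphatic sulfur with two connections, one being H (a thiol).
(A) has a hydroxyl group (-OH) but it is an -OH, not an -SH.
(B) has a hydroxyl group (-OH) but it is an -OH, not an -SH.
(C) contains a thiol (-SH), which satisfies every atom and bond constraint.
(D) has a hydroxyl group (-OH) but it is an -OH, not an -SH.
So the answer is (C).

C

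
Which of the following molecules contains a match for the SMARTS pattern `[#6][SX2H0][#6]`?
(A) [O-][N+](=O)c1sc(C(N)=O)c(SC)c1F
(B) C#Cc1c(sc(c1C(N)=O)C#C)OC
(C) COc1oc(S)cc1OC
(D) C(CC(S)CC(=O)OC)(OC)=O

A

[#6][SX2H0][#6] describes an aliphatic sulfur bridging two carbons with no H on the sulfur (a thioether).
(A) contains a methylthio ether (-SCH3), which satisfies every atom and bond constraint.
(B) has a methoxy ether (-OCH3) but the bridging atom is O, not S.
(C) has a thiol (-SH) but the sulfur has H1, not H0 bridging two carbons.
(D) has a thiol (-SH) but the sulfur has H1, not H0 bridging two carbons.
So the answer is (A).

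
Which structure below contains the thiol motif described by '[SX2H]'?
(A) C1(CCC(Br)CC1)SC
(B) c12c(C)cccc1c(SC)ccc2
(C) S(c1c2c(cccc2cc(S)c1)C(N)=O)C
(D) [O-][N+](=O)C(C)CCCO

C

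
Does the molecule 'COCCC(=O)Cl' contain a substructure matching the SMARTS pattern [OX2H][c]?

The pattern [OX2H][c] describes a hydroxyl oxygen attached to an aromatic carbon — a phenol.
The closest candidate here is a methoxy ether (-OCH3), but the oxygen has H0, not H1. No other fragment satisfies the full query, so there is no match.

No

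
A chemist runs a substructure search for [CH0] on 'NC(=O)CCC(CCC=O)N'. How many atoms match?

Check the 11 heavy atoms by environment: 4× C (H2) → no; 2× C (H1) → no; 1× C (H0) → match; 2× O (H0) → no; 2× N (H2) → no.
That gives 1 matching atom.

1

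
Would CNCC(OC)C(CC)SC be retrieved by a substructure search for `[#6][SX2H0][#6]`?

The pattern [#6][SX2H0][#6] describes an aliphatic sulfur bridging two carbons with no H on the sulfur — a thioether.
The molecule carries a methylthio ether (-SCH3), whose atoms satisfy every constraint of the query, so the pattern matches.

Yes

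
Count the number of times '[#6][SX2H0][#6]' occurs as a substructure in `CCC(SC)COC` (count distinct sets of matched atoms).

1

[#6][SX2H0][#6] is the SMARTS for a thioether: an aliphatic sulfur bridging two carbons with no H on the sulfur.
Exactly one fragment in the molecule meets all constraints, giving 1 match.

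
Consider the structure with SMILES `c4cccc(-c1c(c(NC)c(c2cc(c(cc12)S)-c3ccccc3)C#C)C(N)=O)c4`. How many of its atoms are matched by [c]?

The query [c] means: lowercase c matches aromatic carbon only.
Check the 30 heavy atoms by environment: 22× c (aromatic) → match; 4× C → no; 1× O → no; 2× N → no; 1× S → no.
That gives 22 matching atoms.

22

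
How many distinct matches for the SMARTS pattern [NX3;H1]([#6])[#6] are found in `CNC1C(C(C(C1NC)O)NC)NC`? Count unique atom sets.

4

[NX3;H1]([#6])[#6] is the SMARTS for a secondary amine: a trivalent nitrogen with one H, bonded to two carbons.
The molecule carries 4 separate instances of an N-methylamino group (-NHCH3) meeting every constraint; each maps to a distinct set of atoms, giving 4 matches.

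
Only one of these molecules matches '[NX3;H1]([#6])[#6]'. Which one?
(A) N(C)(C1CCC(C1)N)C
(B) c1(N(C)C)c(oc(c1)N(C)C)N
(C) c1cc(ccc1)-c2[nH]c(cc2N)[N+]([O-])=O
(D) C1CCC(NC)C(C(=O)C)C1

D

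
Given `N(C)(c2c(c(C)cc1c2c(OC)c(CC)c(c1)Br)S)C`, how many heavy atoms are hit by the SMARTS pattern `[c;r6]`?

10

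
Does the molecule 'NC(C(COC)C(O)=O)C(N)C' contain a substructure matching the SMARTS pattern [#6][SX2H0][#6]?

No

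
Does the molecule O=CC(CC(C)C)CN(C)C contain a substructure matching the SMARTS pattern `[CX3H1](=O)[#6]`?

Yes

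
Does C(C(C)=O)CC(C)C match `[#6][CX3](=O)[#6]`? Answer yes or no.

The pattern [#6][CX3](=O)[#6] describes a carbonyl carbon (no H) flanked by two carbons — a ketone.
The molecule carries an acetyl/ketone group (-C(=O)CH3), whose atoms satisfy every constraint of the query, so the pattern matches.

Yes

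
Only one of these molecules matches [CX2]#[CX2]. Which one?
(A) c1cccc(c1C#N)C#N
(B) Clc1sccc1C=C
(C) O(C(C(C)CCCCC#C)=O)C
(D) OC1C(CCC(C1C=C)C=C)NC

[CX2]#[CX2] describes a carbon-carbon triple bond (an alkyne).
(A) has a nitrile (-C#N) but the triple bond is C#N, not C#C.
(B) has a vinyl group (-CH=CH2) but the C=C is a double bond; both carbons are CX3, not CX2.
(C) contains an ethynyl group (-C#CH), which satisfies every atom and bond constraint.
(D) has a vinyl group (-CH=CH2) but the C=C is a double bond; both carbons are CX3, not CX2.
So the answer is (C).

C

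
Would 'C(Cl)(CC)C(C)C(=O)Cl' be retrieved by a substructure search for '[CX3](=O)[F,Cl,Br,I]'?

Yes

The pattern [CX3](=O)[F,Cl,Br,I] describes a carbonyl carbon bonded to a halogen — an acyl halide.
The molecule carries an acyl chloride (-C(=O)Cl), whose atoms satisfy every constraint of the query, so the pattern matches.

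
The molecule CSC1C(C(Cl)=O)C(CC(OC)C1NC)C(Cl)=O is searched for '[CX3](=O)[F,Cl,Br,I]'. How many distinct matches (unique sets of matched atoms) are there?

2

[CX3](=O)[F,Cl,Br,I] is the SMARTS for an acyl halide: a carbonyl carbon bonded to a halogen.
The molecule carries 2 separate instances of an acyl chloride (-C(=O)Cl) meeting every constraint; each maps to a distinct set of atoms, giving 2 matches.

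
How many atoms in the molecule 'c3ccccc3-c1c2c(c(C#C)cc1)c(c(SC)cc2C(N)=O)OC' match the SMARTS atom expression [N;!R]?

The query [N;!R] means: aliphatic nitrogen not in a ring.
Check the 25 heavy atoms by environment: 16× c (aromatic, in 6-ring) → no; 5× C (acyclic) → no; 2× O (acyclic) → no; 1× N (acyclic) → match; 1× S (acyclic) → no.
That gives 1 matching atom.

1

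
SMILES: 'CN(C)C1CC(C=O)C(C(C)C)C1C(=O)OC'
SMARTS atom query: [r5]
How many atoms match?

Check the 17 heavy atoms by environment: 5× C (in 5-ring) → match; 8× C (acyclic) → no; 3× O (acyclic) → no; 1× N (acyclic) → no.
That gives 5 matching atoms.

5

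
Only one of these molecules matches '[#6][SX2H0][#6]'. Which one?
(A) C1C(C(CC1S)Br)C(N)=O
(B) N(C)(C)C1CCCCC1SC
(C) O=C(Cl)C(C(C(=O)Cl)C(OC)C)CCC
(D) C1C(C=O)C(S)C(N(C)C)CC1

[#6][SX2H0][#6] describes an aliphatic sulfur bridging two carbons with no H on the sulfur (a thioether).
(A) has a thiol (-SH) but the sulfur has H1, not H0 bridging two carbons.
(B) contains a methylthio ether (-SCH3), which satisfies every atom and bond constraint.
(C) has a methoxy ether (-OCH3) but the bridging atom is O, not S.
(D) has a thiol (-SH) but the sulfur has H1, not H0 bridging two carbons.
So the answer is (B).

B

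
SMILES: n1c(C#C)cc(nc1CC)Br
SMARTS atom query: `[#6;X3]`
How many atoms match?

The query [#6;X3] means: any carbon (aromatic or not) with three total connections.
Check the 11 heavy atoms by environment: 2× n (aromatic, X2) → no; 4× c (aromatic, X3) → match; 2× C (X4) → no; 2× C (X2) → no; 1× Br (X1) → no.
That gives 4 matching atoms.

4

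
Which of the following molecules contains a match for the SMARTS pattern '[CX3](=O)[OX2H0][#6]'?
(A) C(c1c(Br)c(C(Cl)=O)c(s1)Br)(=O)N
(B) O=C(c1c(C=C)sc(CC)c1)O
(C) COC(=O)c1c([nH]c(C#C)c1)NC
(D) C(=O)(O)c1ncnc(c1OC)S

[CX3](=O)[OX2H0][#6] describes a carbonyl carbon bonded to an oxygen that is itself bonded to carbon (no H on that O) (an ester).
(A) has a primary amide (-C(=O)NH2) but the carbonyl is bonded to N, not to an O-C linkage.
(B) has a carboxylic acid group (-C(=O)OH) but the singly-bonded O carries H (OX2H1, not H0).
(C) contains a methyl-ester group (-C(=O)OCH3), which satisfies every atom and bond constraint.
(D) has a carboxylic acid group (-C(=O)OH) but the singly-bonded O carries H (OX2H1, not H0).
So the answer is (C).

C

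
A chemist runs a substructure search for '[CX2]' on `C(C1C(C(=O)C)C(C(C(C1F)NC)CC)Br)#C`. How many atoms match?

2

The query [CX2] means: C with X2: aliphatic carbon with exactly 2 total connections.
Check the 17 heavy atoms by environment: 10× C (X4) → no; 1× Br (X1) → no; 1× N (X3) → no; 1× C (X3) → no; 1× O (X1) → no; 1× F (X1) → no; 2× C (X2) → match.
That gives 2 matching atoms.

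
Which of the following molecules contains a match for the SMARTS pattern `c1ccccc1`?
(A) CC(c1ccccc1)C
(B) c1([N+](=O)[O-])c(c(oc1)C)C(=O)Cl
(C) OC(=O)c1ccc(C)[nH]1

A

c1ccccc1 describes six aromatic carbons in a ring (a benzene ring).
(A) contains the required atom environment, so the pattern matches.
(B) has a methyl group (-CH3) but no six-membered all-carbon aromatic ring is present.
(C) has a methyl group (-CH3) but no six-membered all-carbon aromatic ring is present.
So the answer is (A).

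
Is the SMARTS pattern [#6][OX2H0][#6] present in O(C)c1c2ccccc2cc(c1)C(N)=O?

Yes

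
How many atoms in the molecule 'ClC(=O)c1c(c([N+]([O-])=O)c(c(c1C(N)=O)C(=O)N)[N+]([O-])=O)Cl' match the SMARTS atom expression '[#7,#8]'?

The query [#7,#8] means: nitrogen or oxygen (comma = OR).
Check the 22 heavy atoms by environment: 6× c (aromatic) → no; 3× C → no; 5× O → match; 2× N → match; 2× N (charge +1) → match; 2× O (charge -1) → match; 2× Cl → no.
Summing the matching environments: 5 + 2 + 2 + 2 = 11 matching atoms.

11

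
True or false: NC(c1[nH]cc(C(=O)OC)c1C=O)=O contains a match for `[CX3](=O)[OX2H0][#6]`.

The pattern [CX3](=O)[OX2H0][#6] describes a carbonyl carbon bonded to an oxygen that is itself bonded to carbon (no H on that O) — an ester.
The molecule carries a methyl-ester group (-C(=O)OCH3), whose atoms satisfy every constraint of the query, so the pattern matches.

True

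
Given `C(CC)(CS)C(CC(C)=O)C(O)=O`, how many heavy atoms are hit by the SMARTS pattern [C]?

9

The query [C] means: uppercase C matches aliphatic (non-aromatic) carbon only.
Check the 13 heavy atoms by environment: 9× C → match; 3× O → no; 1× S → no.
That gives 9 matching atoms.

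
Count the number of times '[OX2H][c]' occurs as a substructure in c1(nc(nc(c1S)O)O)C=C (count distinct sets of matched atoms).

[OX2H][c] is the SMARTS for a phenol: a hydroxyl oxygen attached to an aromatic carbon.
The molecule carries 2 separate instances of a hydroxyl group (-OH) meeting every constraint; each maps to a distinct set of atoms, giving 2 matches.

2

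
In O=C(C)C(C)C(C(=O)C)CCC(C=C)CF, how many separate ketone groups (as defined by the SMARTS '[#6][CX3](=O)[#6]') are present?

[#6][CX3](=O)[#6] is the SMARTS for a ketone: a carbonyl carbon (no H) flanked by two carbons.
The molecule carries 2 separate instances of an acetyl/ketone group (-C(=O)CH3) meeting every constraint; each maps to a distinct set of atoms, giving 2 matches.

2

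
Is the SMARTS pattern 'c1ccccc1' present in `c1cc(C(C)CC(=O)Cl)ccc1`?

Yes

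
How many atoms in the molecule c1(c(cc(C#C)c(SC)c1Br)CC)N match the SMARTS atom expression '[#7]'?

1

The query [#7] means: #7 matches any nitrogen atom regardless of aromaticity.
Check the 14 heavy atoms by environment: 6× c (aromatic) → no; 5× C → no; 1× Br → no; 1× N → match; 1× S → no.
That gives 1 matching atom.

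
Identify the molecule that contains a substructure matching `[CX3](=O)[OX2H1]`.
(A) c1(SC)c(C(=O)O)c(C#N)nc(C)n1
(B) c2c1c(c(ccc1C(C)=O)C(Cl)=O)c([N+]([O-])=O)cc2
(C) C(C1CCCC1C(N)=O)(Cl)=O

A

[CX3](=O)[OX2H1] describes an sp2 carbon double-bonded to O and single-bonded to an -OH oxygen (a carboxylic acid).
(A) contains a carboxylic acid group (-C(=O)OH), which satisfies every atom and bond constraint.
(B) has an acyl chloride (-C(=O)Cl) but the carbonyl is bonded to Cl, not to an -OH oxygen.
(C) has an acyl chloride (-C(=O)Cl) but the carbonyl is bonded to Cl, not to an -OH oxygen.
So the answer is (A).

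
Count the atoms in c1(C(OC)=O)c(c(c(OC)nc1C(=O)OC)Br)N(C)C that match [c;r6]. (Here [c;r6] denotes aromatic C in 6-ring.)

5

The query [c;r6] means: aromatic carbon that belongs to a six-membered ring.
Check the 20 heavy atoms by environment: 1× n (aromatic, in 6-ring) → no; 5× c (aromatic, in 6-ring) → match; 7× C (acyclic) → no; 5× O (acyclic) → no; 1× Br (acyclic) → no; 1× N (acyclic) → no.
That gives 5 matching atoms.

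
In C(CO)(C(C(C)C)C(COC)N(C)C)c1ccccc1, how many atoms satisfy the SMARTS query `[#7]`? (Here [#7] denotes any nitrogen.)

1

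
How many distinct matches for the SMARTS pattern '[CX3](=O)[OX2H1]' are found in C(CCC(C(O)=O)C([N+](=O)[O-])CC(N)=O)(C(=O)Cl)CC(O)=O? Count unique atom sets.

2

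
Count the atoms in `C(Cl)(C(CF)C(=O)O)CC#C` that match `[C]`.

Check the 11 heavy atoms by environment: 7× C → match; 1× Cl → no; 2× O → no; 1× F → no.
That gives 7 matching atoms.

7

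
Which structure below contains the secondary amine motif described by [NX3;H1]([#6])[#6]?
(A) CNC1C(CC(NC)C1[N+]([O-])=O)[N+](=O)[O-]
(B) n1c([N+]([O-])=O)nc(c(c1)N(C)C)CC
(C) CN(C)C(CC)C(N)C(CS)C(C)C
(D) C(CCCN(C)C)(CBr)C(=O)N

A

[NX3;H1]([#6])[#6] describes a trivalent nitrogen with one H, bonded to two carbons (a secondary amine).
(A) contains an N-methylamino group (-NHCH3), which satisfies every atom and bond constraint.
(B) has a dimethylamino group (-N(CH3)2) but the nitrogen has H0, not H1.
(C) has a primary amino group (-NH2) but the nitrogen has H2 and only one carbon neighbour.
(D) has a dimethylamino group (-N(CH3)2) but the nitrogen has H0, not H1.
So the answer is (A).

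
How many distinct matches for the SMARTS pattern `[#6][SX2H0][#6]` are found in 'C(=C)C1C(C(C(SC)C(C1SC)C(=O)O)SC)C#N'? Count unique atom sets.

[#6][SX2H0][#6] is the SMARTS for a thioether: an aliphatic sulfur bridging two carbons with no H on the sulfur.
The molecule carries 3 separate instances of a methylthio ether (-SCH3) meeting every constraint; each maps to a distinct set of atoms, giving 3 matches.

3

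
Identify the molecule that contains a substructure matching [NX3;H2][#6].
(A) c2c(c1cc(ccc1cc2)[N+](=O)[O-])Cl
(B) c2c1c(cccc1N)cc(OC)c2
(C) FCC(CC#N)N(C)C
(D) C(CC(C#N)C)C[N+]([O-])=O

B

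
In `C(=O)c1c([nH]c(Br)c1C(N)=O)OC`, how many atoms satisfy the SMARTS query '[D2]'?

3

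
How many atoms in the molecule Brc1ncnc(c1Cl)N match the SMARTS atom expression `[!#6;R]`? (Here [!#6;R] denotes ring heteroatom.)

2

Check the 9 heavy atoms by environment: 2× n (aromatic, in 6-ring) → match; 4× c (aromatic, in 6-ring) → no; 1× Br (acyclic) → no; 1× Cl (acyclic) → no; 1× N (acyclic) → no.
That gives 2 matching atoms.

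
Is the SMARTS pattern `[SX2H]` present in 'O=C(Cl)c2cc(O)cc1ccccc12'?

No

The pattern [SX2H] describes an aliphatic sulfur with two connections, one being H — a thiol.
The closest candidate here is a hydroxyl group (-OH), but it is an -OH, not an -SH. No other fragment satisfies the full query, so there is no match.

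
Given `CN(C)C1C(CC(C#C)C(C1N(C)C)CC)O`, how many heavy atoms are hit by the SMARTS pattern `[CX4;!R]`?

6

The query [CX4;!R] means: aliphatic carbon with four total connections, not in a ring.
Check the 17 heavy atoms by environment: 6× C (X4, in 6-ring) → no; 6× C (X4, acyclic) → match; 1× O (X2, acyclic) → no; 2× C (X2, acyclic) → no; 2× N (X3, acyclic) → no.
That gives 6 matching atoms.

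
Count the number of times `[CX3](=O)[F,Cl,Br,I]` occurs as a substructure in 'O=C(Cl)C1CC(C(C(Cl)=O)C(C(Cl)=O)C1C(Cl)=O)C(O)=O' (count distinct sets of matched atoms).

4

[CX3](=O)[F,Cl,Br,I] is the SMARTS for an acyl halide: a carbonyl carbon bonded to a halogen.
The molecule carries 4 separate instances of an acyl chloride (-C(=O)Cl) meeting every constraint; each maps to a distinct set of atoms, giving 4 matches.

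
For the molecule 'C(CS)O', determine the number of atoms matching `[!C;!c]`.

Check the 4 heavy atoms by environment: 2× C → no; 1× S → match; 1× O → match.
Summing the matching environments: 1 + 1 = 2 matching atoms.

2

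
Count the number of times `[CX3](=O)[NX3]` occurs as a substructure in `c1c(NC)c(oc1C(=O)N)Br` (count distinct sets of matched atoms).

[CX3](=O)[NX3] is the SMARTS for an amide: a carbonyl carbon bonded to a trivalent nitrogen.
Exactly one fragment in the molecule meets all constraints, giving 1 match.

1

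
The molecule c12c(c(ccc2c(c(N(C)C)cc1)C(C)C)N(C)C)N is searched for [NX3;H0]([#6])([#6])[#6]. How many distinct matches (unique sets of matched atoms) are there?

2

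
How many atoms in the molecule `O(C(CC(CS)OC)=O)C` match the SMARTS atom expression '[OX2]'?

The query [OX2] means: aliphatic oxygen with two total connections — ether, hydroxyl, or ester single-bond O.
Check the 10 heavy atoms by environment: 5× C (X4) → no; 2× O (X2) → match; 1× S (X2) → no; 1× C (X3) → no; 1× O (X1) → no.
That gives 2 matching atoms.

2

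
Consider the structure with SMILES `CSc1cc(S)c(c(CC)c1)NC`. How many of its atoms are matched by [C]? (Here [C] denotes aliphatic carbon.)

The query [C] means: uppercase C matches aliphatic (non-aromatic) carbon only.
Check the 13 heavy atoms by environment: 6× c (aromatic) → no; 4× C → match; 2× S → no; 1× N → no.
That gives 4 matching atoms.

4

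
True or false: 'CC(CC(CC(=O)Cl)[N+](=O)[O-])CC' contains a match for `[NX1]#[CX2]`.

The pattern [NX1]#[CX2] describes a nitrogen triple-bonded to a two-connected carbon — a nitrile.
The closest candidate here is a nitro group (-[N+](=O)[O-]), but there is no C#N triple bond. No other fragment satisfies the full query, so there is no match.

False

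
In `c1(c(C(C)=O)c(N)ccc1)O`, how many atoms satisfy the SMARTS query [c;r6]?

The query [c;r6] means: aromatic carbon that belongs to a six-membered ring.
Check the 11 heavy atoms by environment: 6× c (aromatic, in 6-ring) → match; 2× C (acyclic) → no; 2× O (acyclic) → no; 1× N (acyclic) → no.
That gives 6 matching atoms.

6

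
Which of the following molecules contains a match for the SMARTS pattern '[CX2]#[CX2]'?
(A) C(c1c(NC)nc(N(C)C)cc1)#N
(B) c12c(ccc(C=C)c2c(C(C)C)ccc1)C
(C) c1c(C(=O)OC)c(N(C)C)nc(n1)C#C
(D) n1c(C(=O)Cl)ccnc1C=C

C

[CX2]#[CX2] describes a carbon-carbon triple bond (an alkyne).
(A) has a nitrile (-C#N) but the triple bond is C#N, not C#C.
(B) has a vinyl group (-CH=CH2) but the C=C is a double bond; both carbons are CX3, not CX2.
(C) contains an ethynyl group (-C#CH), which satisfies every atom and bond constraint.
(D) has a vinyl group (-CH=CH2) but the C=C is a double bond; both carbons are CX3, not CX2.
So the answer is (C).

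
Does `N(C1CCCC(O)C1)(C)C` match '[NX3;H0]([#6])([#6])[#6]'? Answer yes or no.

Yes

The pattern [NX3;H0]([#6])([#6])[#6] describes a trivalent nitrogen with no H, bonded to three carbons — a tertiary amine.
The molecule carries a dimethylamino group (-N(CH3)2), whose atoms satisfy every constraint of the query, so the pattern matches.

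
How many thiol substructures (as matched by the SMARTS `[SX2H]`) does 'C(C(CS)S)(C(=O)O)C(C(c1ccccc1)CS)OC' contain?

3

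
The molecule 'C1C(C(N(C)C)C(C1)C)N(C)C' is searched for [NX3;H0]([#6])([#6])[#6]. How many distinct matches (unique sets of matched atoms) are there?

2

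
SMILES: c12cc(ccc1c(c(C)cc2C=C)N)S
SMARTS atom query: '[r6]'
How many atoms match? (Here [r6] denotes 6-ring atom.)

10

The query [r6] means: r6 matches atoms in a six-membered ring.
Check the 15 heavy atoms by environment: 10× c (aromatic, in 6-ring) → match; 3× C (acyclic) → no; 1× S (acyclic) → no; 1× N (acyclic) → no.
That gives 10 matching atoms.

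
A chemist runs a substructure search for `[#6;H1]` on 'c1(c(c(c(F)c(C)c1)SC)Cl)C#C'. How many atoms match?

2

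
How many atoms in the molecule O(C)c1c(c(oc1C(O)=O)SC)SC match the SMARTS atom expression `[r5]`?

5

The query [r5] means: r5 matches atoms in a five-membered ring.
Check the 14 heavy atoms by environment: 1× o (aromatic, in 5-ring) → match; 4× c (aromatic, in 5-ring) → match; 2× S (acyclic) → no; 4× C (acyclic) → no; 3× O (acyclic) → no.
Summing the matching environments: 1 + 4 = 5 matching atoms.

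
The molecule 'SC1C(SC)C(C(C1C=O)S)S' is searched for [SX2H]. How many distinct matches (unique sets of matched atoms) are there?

3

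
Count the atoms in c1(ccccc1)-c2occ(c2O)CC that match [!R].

The query [!R] means: !R matches any atom not in a ring.
Check the 14 heavy atoms by environment: 1× o (aromatic, in 5-ring) → no; 4× c (aromatic, in 5-ring) → no; 6× c (aromatic, in 6-ring) → no; 1× O (acyclic) → match; 2× C (acyclic) → match.
Summing the matching environments: 1 + 2 = 3 matching atoms.

3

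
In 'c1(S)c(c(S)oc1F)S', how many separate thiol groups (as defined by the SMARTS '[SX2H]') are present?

[SX2H] is the SMARTS for a thiol: an aliphatic sulfur with two connections, one being H.
The molecule carries 3 separate instances of a thiol (-SH) meeting every constraint; each maps to a distinct set of atoms, giving 3 matches.

3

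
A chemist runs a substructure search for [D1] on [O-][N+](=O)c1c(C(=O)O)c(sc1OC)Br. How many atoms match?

6

Check the 14 heavy atoms by environment: 1× s (aromatic, D2) → no; 4× c (aromatic, D3) → no; 1× Br (D1) → match; 1× C (D3) → no; 3× O (D1) → match; 1× N (charge +1, D3) → no; 1× O (charge -1, D1) → match; 1× O (D2) → no; 1× C (D1) → match.
Summing the matching environments: 1 + 3 + 1 + 1 = 6 matching atoms.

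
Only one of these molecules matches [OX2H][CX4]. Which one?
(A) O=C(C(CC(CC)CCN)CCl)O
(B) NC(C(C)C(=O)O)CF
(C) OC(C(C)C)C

C

[OX2H][CX4] describes a hydroxyl oxygen bound to an sp3 (X4) carbon (an aliphatic alcohol).
(A) has a carboxylic acid group (-C(=O)OH) but the -OH is on a CX3 carbonyl carbon, not a CX4 carbon.
(B) has a carboxylic acid group (-C(=O)OH) but the -OH is on a CX3 carbonyl carbon, not a CX4 carbon.
(C) contains a hydroxyl group (-OH), which satisfies every atom and bond constraint.
So the answer is (C).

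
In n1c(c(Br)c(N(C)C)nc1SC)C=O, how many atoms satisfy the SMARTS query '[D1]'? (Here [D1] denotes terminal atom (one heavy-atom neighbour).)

5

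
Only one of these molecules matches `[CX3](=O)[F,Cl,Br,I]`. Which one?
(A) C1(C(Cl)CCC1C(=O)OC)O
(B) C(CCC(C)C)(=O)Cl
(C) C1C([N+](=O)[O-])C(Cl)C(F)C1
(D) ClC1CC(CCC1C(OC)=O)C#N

B

[CX3](=O)[F,Cl,Br,I] describes a carbonyl carbon bonded to a halogen (an acyl halide).
(A) has a methyl-ester group (-C(=O)OCH3) but the carbonyl is bonded to -O-C, not to a halogen.
(B) contains an acyl chloride (-C(=O)Cl), which satisfies every atom and bond constraint.
(C) has a chloro substituent but the Cl is not on a carbonyl carbon.
(D) has a chloro substituent but the Cl is not on a carbonyl carbon.
So the answer is (B).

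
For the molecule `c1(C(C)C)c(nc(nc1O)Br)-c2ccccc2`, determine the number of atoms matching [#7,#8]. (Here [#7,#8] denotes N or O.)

Check the 17 heavy atoms by environment: 2× n (aromatic) → match; 10× c (aromatic) → no; 1× Br → no; 1× O → match; 3× C → no.
Summing the matching environments: 2 + 1 = 3 matching atoms.

3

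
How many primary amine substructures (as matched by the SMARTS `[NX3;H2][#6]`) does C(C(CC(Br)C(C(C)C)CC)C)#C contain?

0

[NX3;H2][#6] is the SMARTS for a primary amine: a trivalent nitrogen with two H attached to carbon.
No fragment in the molecule satisfies every constraint, giving 0 matches.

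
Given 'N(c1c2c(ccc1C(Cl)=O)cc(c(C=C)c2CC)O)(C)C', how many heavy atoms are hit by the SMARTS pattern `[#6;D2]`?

The query [#6;D2] means: any carbon bonded to exactly two heavy atoms.
Check the 21 heavy atoms by environment: 7× c (aromatic, D3) → no; 3× c (aromatic, D2) → match; 1× N (D3) → no; 4× C (D1) → no; 2× C (D2) → match; 1× C (D3) → no; 2× O (D1) → no; 1× Cl (D1) → no.
Summing the matching environments: 3 + 2 = 5 matching atoms.

5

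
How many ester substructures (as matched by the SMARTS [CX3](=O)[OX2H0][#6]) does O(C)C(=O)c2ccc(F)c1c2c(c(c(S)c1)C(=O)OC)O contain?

2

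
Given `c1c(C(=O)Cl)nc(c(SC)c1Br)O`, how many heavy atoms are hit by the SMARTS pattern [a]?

6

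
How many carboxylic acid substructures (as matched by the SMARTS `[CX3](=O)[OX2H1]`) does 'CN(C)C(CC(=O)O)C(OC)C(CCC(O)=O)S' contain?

2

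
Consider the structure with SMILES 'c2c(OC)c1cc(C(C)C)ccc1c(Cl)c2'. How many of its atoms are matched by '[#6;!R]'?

4

The query [#6;!R] means: carbon not in any ring.
Check the 16 heavy atoms by environment: 10× c (aromatic, in 6-ring) → no; 4× C (acyclic) → match; 1× O (acyclic) → no; 1× Cl (acyclic) → no.
That gives 4 matching atoms.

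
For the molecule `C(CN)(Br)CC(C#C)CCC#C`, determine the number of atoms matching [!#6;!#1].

Check the 12 heavy atoms by environment: 10× C → no; 1× N → match; 1× Br → match.
Summing the matching environments: 1 + 1 = 2 matching atoms.

2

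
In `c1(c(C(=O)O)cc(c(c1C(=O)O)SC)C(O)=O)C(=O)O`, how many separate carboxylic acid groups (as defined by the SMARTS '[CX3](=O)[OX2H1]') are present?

4

[CX3](=O)[OX2H1] is the SMARTS for a carboxylic acid: an sp2 carbon double-bonded to O and single-bonded to an -OH oxygen.
The molecule carries 4 separate instances of a carboxylic acid group (-C(=O)OH) meeting every constraint; each maps to a distinct set of atoms, giving 4 matches.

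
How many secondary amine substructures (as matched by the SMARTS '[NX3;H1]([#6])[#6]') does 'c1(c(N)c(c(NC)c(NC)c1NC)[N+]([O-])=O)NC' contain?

4

[NX3;H1]([#6])[#6] is the SMARTS for a secondary amine: a trivalent nitrogen with one H, bonded to two carbons.
The molecule carries 4 separate instances of an N-methylamino group (-NHCH3) meeting every constraint; each maps to a distinct set of atoms, giving 4 matches.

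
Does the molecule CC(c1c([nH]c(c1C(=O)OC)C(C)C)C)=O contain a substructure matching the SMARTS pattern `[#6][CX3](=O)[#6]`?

Yes

The pattern [#6][CX3](=O)[#6] describes a carbonyl carbon (no H) flanked by two carbons — a ketone.
The molecule carries an acetyl/ketone group (-C(=O)CH3), whose atoms satisfy every constraint of the query, so the pattern matches.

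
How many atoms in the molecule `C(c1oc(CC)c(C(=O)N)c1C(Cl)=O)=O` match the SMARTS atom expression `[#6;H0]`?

6

The query [#6;H0] means: any carbon with no attached hydrogen.
Check the 15 heavy atoms by environment: 1× o (aromatic, H0) → no; 4× c (aromatic, H0) → match; 1× C (H2) → no; 1× C (H3) → no; 1× C (H1) → no; 3× O (H0) → no; 2× C (H0) → match; 1× N (H2) → no; 1× Cl (H0) → no.
Summing the matching environments: 4 + 2 = 6 matching atoms.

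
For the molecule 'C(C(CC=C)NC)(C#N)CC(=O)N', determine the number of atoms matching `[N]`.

3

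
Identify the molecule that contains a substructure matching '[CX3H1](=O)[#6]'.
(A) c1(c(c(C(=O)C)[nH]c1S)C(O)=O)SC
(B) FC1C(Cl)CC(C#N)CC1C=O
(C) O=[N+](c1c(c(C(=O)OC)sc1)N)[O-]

[CX3H1](=O)[#6] describes an sp2 carbon with one H, double-bonded to O and single-bonded to carbon (an aldehyde).
(A) has a carboxylic acid group (-C(=O)OH) but the carbonyl carbon has H0 and is bonded to O, not H1.
(B) contains an aldehyde (-CHO), which satisfies every atom and bond constraint.
(C) has a methyl-ester group (-C(=O)OCH3) but the carbonyl carbon has H0, not H1.
So the answer is (B).

B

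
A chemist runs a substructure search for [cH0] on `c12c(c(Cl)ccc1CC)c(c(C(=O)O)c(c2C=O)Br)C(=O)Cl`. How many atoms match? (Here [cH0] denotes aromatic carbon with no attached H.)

8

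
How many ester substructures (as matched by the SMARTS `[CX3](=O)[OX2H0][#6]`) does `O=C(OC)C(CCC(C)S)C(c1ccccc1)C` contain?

[CX3](=O)[OX2H0][#6] is the SMARTS for an ester: a carbonyl carbon bonded to an oxygen that is itself bonded to carbon (no H on that O).
Exactly one fragment in the molecule meets all constraints, giving 1 match.

1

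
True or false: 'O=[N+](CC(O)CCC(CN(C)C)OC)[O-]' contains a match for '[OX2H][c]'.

False

The pattern [OX2H][c] describes a hydroxyl oxygen attached to an aromatic carbon — a phenol.
The closest candidate here is a hydroxyl group (-OH), but the -OH is on an aliphatic carbon, not an aromatic c. No other fragment satisfies the full query, so there is no match.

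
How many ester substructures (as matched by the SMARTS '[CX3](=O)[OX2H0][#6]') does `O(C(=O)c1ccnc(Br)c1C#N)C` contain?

[CX3](=O)[OX2H0][#6] is the SMARTS for an ester: a carbonyl carbon bonded to an oxygen that is itself bonded to carbon (no H on that O).
Exactly one fragment in the molecule meets all constraints, giving 1 match.

1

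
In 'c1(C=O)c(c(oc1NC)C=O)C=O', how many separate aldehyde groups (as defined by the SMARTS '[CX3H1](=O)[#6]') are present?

3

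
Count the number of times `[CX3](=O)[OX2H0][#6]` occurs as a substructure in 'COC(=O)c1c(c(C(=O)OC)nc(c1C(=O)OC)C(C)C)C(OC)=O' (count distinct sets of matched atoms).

[CX3](=O)[OX2H0][#6] is the SMARTS for an ester: a carbonyl carbon bonded to an oxygen that is itself bonded to carbon (no H on that O).
The molecule carries 4 separate instances of a methyl-ester group (-C(=O)OCH3) meeting every constraint; each maps to a distinct set of atoms, giving 4 matches.

4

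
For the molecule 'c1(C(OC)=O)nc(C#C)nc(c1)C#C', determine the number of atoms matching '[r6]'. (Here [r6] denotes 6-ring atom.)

6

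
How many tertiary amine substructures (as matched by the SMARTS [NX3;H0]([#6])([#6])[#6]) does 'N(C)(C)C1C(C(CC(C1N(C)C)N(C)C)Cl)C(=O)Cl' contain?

[NX3;H0]([#6])([#6])[#6] is the SMARTS for a tertiary amine: a trivalent nitrogen with no H, bonded to three carbons.
The molecule carries 3 separate instances of a dimethylamino group (-N(CH3)2) meeting every constraint; each maps to a distinct set of atoms, giving 3 matches.

3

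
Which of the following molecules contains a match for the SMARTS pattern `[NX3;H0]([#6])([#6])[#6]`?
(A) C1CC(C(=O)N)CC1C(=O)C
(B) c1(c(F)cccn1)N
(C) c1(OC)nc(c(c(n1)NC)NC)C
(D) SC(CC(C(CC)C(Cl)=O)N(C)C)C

D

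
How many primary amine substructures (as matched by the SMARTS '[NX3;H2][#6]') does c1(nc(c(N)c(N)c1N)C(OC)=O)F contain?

[NX3;H2][#6] is the SMARTS for a primary amine: a trivalent nitrogen with two H attached to carbon.
The molecule carries 3 separate instances of a primary amino group (-NH2) meeting every constraint; each maps to a distinct set of atoms, giving 3 matches.

3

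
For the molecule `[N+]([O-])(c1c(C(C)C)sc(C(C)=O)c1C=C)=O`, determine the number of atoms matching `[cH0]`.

4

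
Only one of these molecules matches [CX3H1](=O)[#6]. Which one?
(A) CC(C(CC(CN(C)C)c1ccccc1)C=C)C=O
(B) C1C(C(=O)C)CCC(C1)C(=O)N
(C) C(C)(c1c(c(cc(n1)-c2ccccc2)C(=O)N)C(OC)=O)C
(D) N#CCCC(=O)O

[CX3H1](=O)[#6] describes an sp2 carbon with one H, double-bonded to O and single-bonded to carbon (an aldehyde).
(A) contains an aldehyde (-CHO), which satisfies every atom and bond constraint.
(B) has an acetyl/ketone group (-C(=O)CH3) but the carbonyl carbon has H0 (two carbon neighbours), not H1.
(C) has a methyl-ester group (-C(=O)OCH3) but the carbonyl carbon has H0, not H1.
(D) has a carboxylic acid group (-C(=O)OH) but the carbonyl carbon has H0 and is bonded to O, not H1.
So the answer is (A).

A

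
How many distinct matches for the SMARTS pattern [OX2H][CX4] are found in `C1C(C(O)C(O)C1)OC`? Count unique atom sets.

[OX2H][CX4] is the SMARTS for an aliphatic alcohol: a hydroxyl oxygen bound to an sp3 (X4) carbon.
The molecule carries 2 separate instances of a hydroxyl group (-OH) meeting every constraint; each maps to a distinct set of atoms, giving 2 matches.

2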